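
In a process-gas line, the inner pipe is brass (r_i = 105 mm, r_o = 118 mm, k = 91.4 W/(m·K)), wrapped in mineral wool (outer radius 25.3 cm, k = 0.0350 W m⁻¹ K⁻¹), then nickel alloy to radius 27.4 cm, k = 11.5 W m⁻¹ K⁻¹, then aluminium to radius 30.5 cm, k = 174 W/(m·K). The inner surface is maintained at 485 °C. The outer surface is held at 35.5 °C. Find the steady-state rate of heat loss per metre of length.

Q' = 130 W/m

Series thermal resistances, inner to outer:
  R'_brass = ln(0.118/0.105)/(2πk) = 0.1167/(2π·91.4) = 2.033×10^-4 m·K/W
  R'_mineral wool = ln(0.253/0.118)/(2πk) = 0.7627/(2π·0.0350) = 3.468 m·K/W
  R'_nickel alloy = ln(0.274/0.253)/(2πk) = 0.07974/(2π·11.5) = 0.001104 m·K/W
  R'_aluminium = ln(0.305/0.274)/(2πk) = 0.1072/(2π·174) = 9.804×10^-5 m·K/W
ΣR = 2.033×10^-4 + 3.468 + 0.001104 + 9.804×10^-5 = 3.469 m·K/W
Q' = ΔT/ΣR = (485 °C − 35.5 °C)/3.469 = 130 W/m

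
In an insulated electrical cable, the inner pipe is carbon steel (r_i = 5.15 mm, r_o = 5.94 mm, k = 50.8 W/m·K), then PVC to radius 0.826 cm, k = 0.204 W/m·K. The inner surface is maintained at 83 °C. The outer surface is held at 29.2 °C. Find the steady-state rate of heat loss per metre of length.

Resistance network (inner→outer):
  R'_carbon steel = ln(0.00594/0.00515)/(2πk) = 0.1427/(2π·50.8) = 4.471×10^-4 m·K/W
  R'_PVC = ln(0.00826/0.00594)/(2πk) = 0.3297/(2π·0.204) = 0.2572 m·K/W
ΣR = 4.471×10^-4 + 0.2572 = 0.2576 m·K/W
Q' = ΔT/ΣR = (83 °C − 29.2 °C)/0.2576 = 209 W/m

Q' = 209 W/m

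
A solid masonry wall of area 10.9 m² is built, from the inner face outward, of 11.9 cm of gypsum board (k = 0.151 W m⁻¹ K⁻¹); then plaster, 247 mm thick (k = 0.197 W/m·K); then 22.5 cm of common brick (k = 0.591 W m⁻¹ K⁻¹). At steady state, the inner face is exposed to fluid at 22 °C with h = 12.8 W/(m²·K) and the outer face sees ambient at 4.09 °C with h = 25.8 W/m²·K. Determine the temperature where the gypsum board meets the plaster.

T = 15.9 °C

Treat each layer as a resistance in series:
  R_conv,in = 1/(hA) = 1/(12.8·10.9) = 0.007167 K/W
  R_gypsum board = L/(kA) = 0.119/(0.151·10.9) = 0.07230 K/W
  R_plaster = L/(kA) = 0.247/(0.197·10.9) = 0.1150 K/W
  R_common brick = L/(kA) = 0.225/(0.591·10.9) = 0.03493 K/W
  R_conv,out = 1/(hA) = 1/(25.8·10.9) = 0.003556 K/W
ΣR = 0.007167 + 0.07230 + 0.1150 + 0.03493 + 0.003556 = 0.2330 K/W
Q = ΔT/ΣR = (22 °C − 4.09 °C)/0.2330 = 76.87 W
From the inner boundary to the gypsum board/plaster interface, ΣR_partial = 0.07947 K/W.
T_interface = T_in − Q·ΣR_partial = 22 °C − (76.87)(0.07947) = 15.9 °C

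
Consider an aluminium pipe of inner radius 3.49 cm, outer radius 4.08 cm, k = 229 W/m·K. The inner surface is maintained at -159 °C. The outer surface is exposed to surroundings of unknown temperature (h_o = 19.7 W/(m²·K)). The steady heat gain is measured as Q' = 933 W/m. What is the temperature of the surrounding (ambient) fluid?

T_out = 25.8 °C

Series resistances:
  R'_aluminium = ln(0.0408/0.0349)/(2πk) = 0.1562/(2π·229) = 1.086×10^-4 m·K/W
  R'_conv,out = 1/(2πr h) = 1/(2π·0.0408·19.7) = 0.1980 m·K/W
ΣR = 0.1981 m·K/W
ΔT = Q'·ΣR = 933 × 0.1981 = 184.8 K
Heat flows inward, so T_out = T_in + ΔT = -159 + 184.8 = 25.8 °C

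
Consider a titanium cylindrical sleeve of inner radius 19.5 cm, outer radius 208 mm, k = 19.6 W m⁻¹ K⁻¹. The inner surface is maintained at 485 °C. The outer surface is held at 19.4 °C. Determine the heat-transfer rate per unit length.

Q' = 888 kW/m

Q' = 2πk·ΔT/ln(r₂/r₁) = 2π × 19.6 × 465.6 / ln(0.208/0.195) = 8.88×10^5 W/m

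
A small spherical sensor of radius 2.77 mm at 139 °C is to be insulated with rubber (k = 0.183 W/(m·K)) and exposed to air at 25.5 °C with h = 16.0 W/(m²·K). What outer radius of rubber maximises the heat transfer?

For a sphere, r_cr = 2k_ins/h = 2·0.183/16.0 = 0.0229 m = 2.29 cm

r_cr = 2.29 cm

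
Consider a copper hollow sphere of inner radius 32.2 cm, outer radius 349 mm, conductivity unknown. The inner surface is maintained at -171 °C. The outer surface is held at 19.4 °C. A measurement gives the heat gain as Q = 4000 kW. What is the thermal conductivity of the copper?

k = 402 W/m·K

ΣR = ΔT/Q = |-171 − 19.4|/4.00×10^6 = 4.760×10^-5 K/W
(1/r₁−1/r₂)/(4πk) = 4.760×10^-5 ⇒ k = 0.2403/(4π·4.760×10^-5) = 402 W/m·K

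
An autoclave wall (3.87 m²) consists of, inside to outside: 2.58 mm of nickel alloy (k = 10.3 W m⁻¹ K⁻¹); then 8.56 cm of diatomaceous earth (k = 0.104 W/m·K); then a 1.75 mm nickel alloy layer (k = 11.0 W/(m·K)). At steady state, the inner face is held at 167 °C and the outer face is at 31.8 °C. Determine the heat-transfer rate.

Series thermal resistances, inner to outer:
  R_nickel alloy = L/(kA) = 0.00258/(10.3·3.87) = 6.472×10^-5 K/W
  R_diatomaceous earth = L/(kA) = 0.0856/(0.104·3.87) = 0.2127 K/W
  R_nickel alloy = L/(kA) = 0.00175/(11.0·3.87) = 4.111×10^-5 K/W
ΣR = 6.472×10^-5 + 0.2127 + 4.111×10^-5 = 0.2128 K/W
Q = ΔT/ΣR = (167 °C − 31.8 °C)/0.2128 = 635 W

Q = 635 W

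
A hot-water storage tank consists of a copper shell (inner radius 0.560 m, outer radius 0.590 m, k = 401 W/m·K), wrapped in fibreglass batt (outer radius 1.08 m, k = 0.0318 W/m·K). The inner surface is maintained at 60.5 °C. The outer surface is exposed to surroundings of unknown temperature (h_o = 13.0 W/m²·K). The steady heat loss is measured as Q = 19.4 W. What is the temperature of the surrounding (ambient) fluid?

T_out = 23.1 °C

Series resistances:
  R_copper = (1/0.560 − 1/0.590)/(4πk) = 0.09080/(4π·401) = 1.802×10^-5 K/W
  R_fibreglass batt = (1/0.590 − 1/1.08)/(4πk) = 0.7690/(4π·0.0318) = 1.924 K/W
  R_conv,out = 1/(4πr²h) = 1/(4π·1.08²·13.0) = 0.005248 K/W
ΣR = 1.930 K/W
ΔT = Q·ΣR = 19.4 × 1.930 = 37.44 K
Heat flows outward, so T_out = T_in − ΔT = 60.5 − 37.44 = 23.1 °C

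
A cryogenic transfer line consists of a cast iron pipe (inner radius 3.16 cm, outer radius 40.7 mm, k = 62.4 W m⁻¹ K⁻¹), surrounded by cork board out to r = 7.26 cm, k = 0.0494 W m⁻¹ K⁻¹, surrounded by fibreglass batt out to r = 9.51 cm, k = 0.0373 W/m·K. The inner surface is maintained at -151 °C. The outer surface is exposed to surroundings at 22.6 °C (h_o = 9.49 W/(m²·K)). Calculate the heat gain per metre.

Q' = 54.4 W/m

Resistance network (inner→outer):
  R'_cast iron = ln(0.0407/0.0316)/(2πk) = 0.2531/(2π·62.4) = 6.455×10^-4 m·K/W
  R'_cork board = ln(0.0726/0.0407)/(2πk) = 0.5787/(2π·0.0494) = 1.865 m·K/W
  R'_fibreglass batt = ln(0.0951/0.0726)/(2πk) = 0.2700/(2π·0.0373) = 1.152 m·K/W
  R'_conv,out = 1/(2πr h) = 1/(2π·0.0951·9.49) = 0.1763 m·K/W
ΣR = 6.455×10^-4 + 1.865 + 1.152 + 0.1763 = 3.194 m·K/W
Q' = ΔT/ΣR = (-151 °C − 22.6 °C)/3.194 = -54.4 W/m
(Negative Q' ⇒ heat flows inward; heat gain = 54.4 W/m.)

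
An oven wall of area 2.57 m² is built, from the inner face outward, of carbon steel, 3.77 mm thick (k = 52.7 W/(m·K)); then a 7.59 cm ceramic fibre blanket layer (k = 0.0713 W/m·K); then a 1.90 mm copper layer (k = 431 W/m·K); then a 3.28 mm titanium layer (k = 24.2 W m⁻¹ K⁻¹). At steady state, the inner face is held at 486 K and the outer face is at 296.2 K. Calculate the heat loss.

Q = 458 W

Resistance network (inner→outer):
  R_carbon steel = L/(kA) = 0.00377/(52.7·2.57) = 2.784×10^-5 K/W
  R_ceramic fibre blanket = L/(kA) = 0.0759/(0.0713·2.57) = 0.4142 K/W
  R_copper = L/(kA) = 0.00190/(431·2.57) = 1.715×10^-6 K/W
  R_titanium = L/(kA) = 0.00328/(24.2·2.57) = 5.274×10^-5 K/W
ΣR = 2.784×10^-5 + 0.4142 + 1.715×10^-6 + 5.274×10^-5 = 0.4143 K/W
Q = ΔT/ΣR = (486 K − 296.2 K)/0.4143 = 458 W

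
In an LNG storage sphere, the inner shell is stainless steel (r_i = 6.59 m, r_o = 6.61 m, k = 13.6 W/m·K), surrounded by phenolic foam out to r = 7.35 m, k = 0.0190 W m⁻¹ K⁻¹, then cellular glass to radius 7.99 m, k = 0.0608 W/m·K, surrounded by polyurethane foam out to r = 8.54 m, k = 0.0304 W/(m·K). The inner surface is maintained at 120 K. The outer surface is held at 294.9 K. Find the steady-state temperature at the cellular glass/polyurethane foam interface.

T = 257.7 K

Series thermal resistances, inner to outer:
  R_stainless steel = (1/6.59 − 1/6.61)/(4πk) = 4.591×10^-4/(4π·13.6) = 2.687×10^-6 K/W
  R_phenolic foam = (1/6.61 − 1/7.35)/(4πk) = 0.01523/(4π·0.0190) = 0.06379 K/W
  R_cellular glass = (1/7.35 − 1/7.99)/(4πk) = 0.01090/(4π·0.0608) = 0.01426 K/W
  R_polyurethane foam = (1/7.99 − 1/8.54)/(4πk) = 0.008060/(4π·0.0304) = 0.02110 K/W
ΣR = 2.687×10^-6 + 0.06379 + 0.01426 + 0.02110 = 0.09915 K/W
Q = ΔT/ΣR = (120 K − 294.9 K)/0.09915 = -1764 W
From the inner boundary to the cellular glass/polyurethane foam interface, ΣR_partial = 0.07805 K/W.
T_interface = T_in − Q·ΣR_partial = 120 K − (-1764)(0.07805) = 257.7 K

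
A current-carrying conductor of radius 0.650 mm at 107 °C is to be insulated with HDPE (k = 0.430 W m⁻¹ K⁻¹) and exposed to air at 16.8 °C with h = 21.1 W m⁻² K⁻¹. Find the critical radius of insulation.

For a cylinder, r_cr = k_ins/h = 0.430/21.1 = 0.0204 m = 2.04 cm

r_cr = 2.04 cm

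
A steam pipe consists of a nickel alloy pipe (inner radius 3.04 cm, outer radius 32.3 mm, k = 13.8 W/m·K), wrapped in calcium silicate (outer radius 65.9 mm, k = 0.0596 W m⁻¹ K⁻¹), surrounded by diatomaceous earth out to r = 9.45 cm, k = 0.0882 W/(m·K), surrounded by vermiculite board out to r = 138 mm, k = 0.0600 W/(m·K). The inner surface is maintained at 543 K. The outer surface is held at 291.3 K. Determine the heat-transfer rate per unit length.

Q' = 70.7 W/m

Resistance network (inner→outer):
  R'_nickel alloy = ln(0.0323/0.0304)/(2πk) = 0.06062/(2π·13.8) = 6.992×10^-4 m·K/W
  R'_calcium silicate = ln(0.0659/0.0323)/(2πk) = 0.7131/(2π·0.0596) = 1.904 m·K/W
  R'_diatomaceous earth = ln(0.0945/0.0659)/(2πk) = 0.3605/(2π·0.0882) = 0.6504 m·K/W
  R'_vermiculite board = ln(0.138/0.0945)/(2πk) = 0.3787/(2π·0.0600) = 1.004 m·K/W
ΣR = 6.992×10^-4 + 1.904 + 0.6504 + 1.004 = 3.559 m·K/W
Q' = ΔT/ΣR = (543 K − 291.3 K)/3.559 = 70.7 W/m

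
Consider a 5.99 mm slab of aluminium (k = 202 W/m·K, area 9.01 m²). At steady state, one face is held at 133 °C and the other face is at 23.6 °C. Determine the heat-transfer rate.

Q = kA·ΔT/L = 202 × 9.01 × |133 °C − 23.6 °C| / 0.00599 = 3.32×10^7 W

Q = 33200 kW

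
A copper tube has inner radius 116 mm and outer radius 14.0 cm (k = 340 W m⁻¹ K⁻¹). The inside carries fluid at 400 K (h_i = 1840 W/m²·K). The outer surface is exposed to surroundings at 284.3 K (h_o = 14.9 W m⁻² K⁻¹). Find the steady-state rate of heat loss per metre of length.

Q' = 1500 W/m

Series thermal resistances, inner to outer:
  R'_conv,in = 1/(2πr h) = 1/(2π·0.116·1840) = 7.457×10^-4 m·K/W
  R'_copper = ln(0.140/0.116)/(2πk) = 0.1881/(2π·340) = 8.803×10^-5 m·K/W
  R'_conv,out = 1/(2πr h) = 1/(2π·0.140·14.9) = 0.07630 m·K/W
ΣR = 7.457×10^-4 + 8.803×10^-5 + 0.07630 = 0.07713 m·K/W
Q' = ΔT/ΣR = (400 K − 284.3 K)/0.07713 = 1500 W/m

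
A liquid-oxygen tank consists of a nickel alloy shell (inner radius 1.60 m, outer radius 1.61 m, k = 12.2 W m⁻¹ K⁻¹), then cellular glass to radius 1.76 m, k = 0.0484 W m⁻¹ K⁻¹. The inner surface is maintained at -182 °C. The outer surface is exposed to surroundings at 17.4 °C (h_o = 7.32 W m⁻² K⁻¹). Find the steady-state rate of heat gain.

Q = 2200 W

Resistance network (inner→outer):
  R_nickel alloy = (1/1.60 − 1/1.61)/(4πk) = 0.003882/(4π·12.2) = 2.532×10^-5 K/W
  R_cellular glass = (1/1.61 − 1/1.76)/(4πk) = 0.05294/(4π·0.0484) = 0.08704 K/W
  R_conv,out = 1/(4πr²h) = 1/(4π·1.76²·7.32) = 0.003510 K/W
ΣR = 2.532×10^-5 + 0.08704 + 0.003510 = 0.09058 K/W
Q = ΔT/ΣR = (-182 °C − 17.4 °C)/0.09058 = -2200 W
(Negative Q ⇒ heat flows inward; heat gain = 2200 W.)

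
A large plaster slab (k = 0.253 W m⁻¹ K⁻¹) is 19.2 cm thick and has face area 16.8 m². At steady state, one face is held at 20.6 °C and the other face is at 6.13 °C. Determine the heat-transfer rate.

Q = kA·ΔT/L = 0.253 × 16.8 × |20.6 °C − 6.13 °C| / 0.192 = 320 W

Q = 320 W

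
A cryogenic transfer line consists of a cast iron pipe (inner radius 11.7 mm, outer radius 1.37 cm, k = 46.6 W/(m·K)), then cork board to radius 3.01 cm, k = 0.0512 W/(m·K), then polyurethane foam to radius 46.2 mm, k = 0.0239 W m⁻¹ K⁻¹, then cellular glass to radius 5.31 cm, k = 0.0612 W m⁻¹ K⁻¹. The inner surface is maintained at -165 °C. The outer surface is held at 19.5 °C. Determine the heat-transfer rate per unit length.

Q' = 32.6 W/m

Series thermal resistances, inner to outer:
  R'_cast iron = ln(0.0137/0.0117)/(2πk) = 0.1578/(2π·46.6) = 5.390×10^-4 m·K/W
  R'_cork board = ln(0.0301/0.0137)/(2πk) = 0.7871/(2π·0.0512) = 2.447 m·K/W
  R'_polyurethane foam = ln(0.0462/0.0301)/(2πk) = 0.4285/(2π·0.0239) = 2.853 m·K/W
  R'_cellular glass = ln(0.0531/0.0462)/(2πk) = 0.1392/(2π·0.0612) = 0.3620 m·K/W
ΣR = 5.390×10^-4 + 2.447 + 2.853 + 0.3620 = 5.663 m·K/W
Q' = ΔT/ΣR = (-165 °C − 19.5 °C)/5.663 = -32.6 W/m
(Negative Q' ⇒ heat flows inward; heat gain = 32.6 W/m.)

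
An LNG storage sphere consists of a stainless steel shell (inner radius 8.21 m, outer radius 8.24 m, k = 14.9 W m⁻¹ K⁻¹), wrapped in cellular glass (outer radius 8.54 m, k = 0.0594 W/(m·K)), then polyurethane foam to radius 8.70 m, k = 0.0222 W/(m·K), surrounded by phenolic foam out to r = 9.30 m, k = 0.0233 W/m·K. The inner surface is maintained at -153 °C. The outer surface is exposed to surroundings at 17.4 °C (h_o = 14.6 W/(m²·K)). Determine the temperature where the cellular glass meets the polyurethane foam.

Series thermal resistances, inner to outer:
  R_stainless steel = (1/8.21 − 1/8.24)/(4πk) = 4.435×10^-4/(4π·14.9) = 2.368×10^-6 K/W
  R_cellular glass = (1/8.24 − 1/8.54)/(4πk) = 0.004263/(4π·0.0594) = 0.005711 K/W
  R_polyurethane foam = (1/8.54 − 1/8.70)/(4πk) = 0.002153/(4π·0.0222) = 0.007719 K/W
  R_phenolic foam = (1/8.70 − 1/9.30)/(4πk) = 0.007416/(4π·0.0233) = 0.02533 K/W
  R_conv,out = 1/(4πr²h) = 1/(4π·9.30²·14.6) = 6.302×10^-5 K/W
ΣR = 2.368×10^-6 + 0.005711 + 0.007719 + 0.02533 + 6.302×10^-5 = 0.03883 K/W
Q = ΔT/ΣR = (-153 °C − 17.4 °C)/0.03883 = -4388 W
From the inner boundary to the cellular glass/polyurethane foam interface, ΣR_partial = 0.005713 K/W.
T_interface = T_in − Q·ΣR_partial = -153 °C − (-4388)(0.005713) = -128 °C

T = -128 °C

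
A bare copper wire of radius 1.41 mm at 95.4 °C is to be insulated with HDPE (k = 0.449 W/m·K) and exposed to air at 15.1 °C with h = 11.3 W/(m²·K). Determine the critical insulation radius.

For a cylinder, r_cr = k_ins/h = 0.449/11.3 = 0.0397 m = 3.97 cm

r_cr = 3.97 cm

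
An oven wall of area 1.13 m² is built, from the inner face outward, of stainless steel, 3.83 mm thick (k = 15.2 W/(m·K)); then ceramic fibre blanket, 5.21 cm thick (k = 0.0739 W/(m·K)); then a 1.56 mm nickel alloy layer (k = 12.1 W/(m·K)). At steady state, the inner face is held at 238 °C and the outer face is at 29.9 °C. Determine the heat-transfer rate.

Q = 333 W

Series thermal resistances, inner to outer:
  R_stainless steel = L/(kA) = 0.00383/(15.2·1.13) = 2.230×10^-4 K/W
  R_ceramic fibre blanket = L/(kA) = 0.0521/(0.0739·1.13) = 0.6239 K/W
  R_nickel alloy = L/(kA) = 0.00156/(12.1·1.13) = 1.141×10^-4 K/W
ΣR = 2.230×10^-4 + 0.6239 + 1.141×10^-4 = 0.6242 K/W
Q = ΔT/ΣR = (238 °C − 29.9 °C)/0.6242 = 333 W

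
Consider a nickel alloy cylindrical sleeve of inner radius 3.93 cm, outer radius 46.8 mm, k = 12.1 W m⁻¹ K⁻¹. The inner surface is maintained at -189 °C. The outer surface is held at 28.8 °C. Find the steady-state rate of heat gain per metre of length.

Q' = 2πk·ΔT/ln(r₂/r₁) = 2π × 12.1 × 217.8 / ln(0.0468/0.0393) = 94800 W/m

Q' = 94.8 kW/m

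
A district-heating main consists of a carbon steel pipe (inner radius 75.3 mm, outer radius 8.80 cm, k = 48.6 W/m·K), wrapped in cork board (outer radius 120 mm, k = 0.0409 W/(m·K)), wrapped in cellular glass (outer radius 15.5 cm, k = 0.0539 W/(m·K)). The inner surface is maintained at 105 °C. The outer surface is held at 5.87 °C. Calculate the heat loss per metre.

Q' = 50.5 W/m

Resistance network (inner→outer):
  R'_carbon steel = ln(0.0880/0.0753)/(2πk) = 0.1559/(2π·48.6) = 5.104×10^-4 m·K/W
  R'_cork board = ln(0.120/0.0880)/(2πk) = 0.3102/(2π·0.0409) = 1.207 m·K/W
  R'_cellular glass = ln(0.155/0.120)/(2πk) = 0.2559/(2π·0.0539) = 0.7557 m·K/W
ΣR = 5.104×10^-4 + 1.207 + 0.7557 = 1.963 m·K/W
Q' = ΔT/ΣR = (105 °C − 5.87 °C)/1.963 = 50.5 W/m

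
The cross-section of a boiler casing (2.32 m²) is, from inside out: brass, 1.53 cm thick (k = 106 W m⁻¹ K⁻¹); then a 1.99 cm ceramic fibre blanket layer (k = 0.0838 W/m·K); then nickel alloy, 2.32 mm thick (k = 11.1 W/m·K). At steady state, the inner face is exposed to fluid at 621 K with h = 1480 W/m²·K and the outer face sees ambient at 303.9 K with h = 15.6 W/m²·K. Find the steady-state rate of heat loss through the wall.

Treat each layer as a resistance in series:
  R_conv,in = 1/(hA) = 1/(1480·2.32) = 2.912×10^-4 K/W
  R_brass = L/(kA) = 0.0153/(106·2.32) = 6.222×10^-5 K/W
  R_ceramic fibre blanket = L/(kA) = 0.0199/(0.0838·2.32) = 0.1024 K/W
  R_nickel alloy = L/(kA) = 0.00232/(11.1·2.32) = 9.009×10^-5 K/W
  R_conv,out = 1/(hA) = 1/(15.6·2.32) = 0.02763 K/W
ΣR = 2.912×10^-4 + 6.222×10^-5 + 0.1024 + 9.009×10^-5 + 0.02763 = 0.1305 K/W
Q = ΔT/ΣR = (621 K − 303.9 K)/0.1305 = 2430 W

Q = 2.43 kW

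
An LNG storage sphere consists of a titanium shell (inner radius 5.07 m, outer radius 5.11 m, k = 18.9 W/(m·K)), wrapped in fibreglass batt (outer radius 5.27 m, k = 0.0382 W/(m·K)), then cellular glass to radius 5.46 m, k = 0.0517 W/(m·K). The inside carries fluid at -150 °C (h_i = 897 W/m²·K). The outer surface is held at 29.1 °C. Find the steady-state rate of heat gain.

Treat each layer as a resistance in series:
  R_conv,in = 1/(4πr²h) = 1/(4π·5.07²·897) = 3.451×10^-6 K/W
  R_titanium = (1/5.07 − 1/5.11)/(4πk) = 0.001544/(4π·18.9) = 6.501×10^-6 K/W
  R_fibreglass batt = (1/5.11 − 1/5.27)/(4πk) = 0.005941/(4π·0.0382) = 0.01238 K/W
  R_cellular glass = (1/5.27 − 1/5.46)/(4πk) = 0.006603/(4π·0.0517) = 0.01016 K/W
ΣR = 3.451×10^-6 + 6.501×10^-6 + 0.01238 + 0.01016 = 0.02255 K/W
Q = ΔT/ΣR = (-150 °C − 29.1 °C)/0.02255 = -7940 W
(Negative Q ⇒ heat flows inward; heat gain = 7940 W.)

Q = 7940 W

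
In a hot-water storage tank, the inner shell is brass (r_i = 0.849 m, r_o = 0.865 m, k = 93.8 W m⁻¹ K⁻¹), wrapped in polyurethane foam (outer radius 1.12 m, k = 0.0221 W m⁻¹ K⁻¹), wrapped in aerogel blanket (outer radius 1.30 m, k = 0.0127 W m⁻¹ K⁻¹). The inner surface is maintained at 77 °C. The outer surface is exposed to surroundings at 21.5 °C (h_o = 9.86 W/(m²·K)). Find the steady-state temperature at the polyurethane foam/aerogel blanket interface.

T = 46.5 °C

Resistance network (inner→outer):
  R_brass = (1/0.849 − 1/0.865)/(4πk) = 0.02179/(4π·93.8) = 1.848×10^-5 K/W
  R_polyurethane foam = (1/0.865 − 1/1.12)/(4πk) = 0.2632/(4π·0.0221) = 0.9478 K/W
  R_aerogel blanket = (1/1.12 − 1/1.30)/(4πk) = 0.1236/(4π·0.0127) = 0.7746 K/W
  R_conv,out = 1/(4πr²h) = 1/(4π·1.30²·9.86) = 0.004776 K/W
ΣR = 1.848×10^-5 + 0.9478 + 0.7746 + 0.004776 = 1.727 K/W
Q = ΔT/ΣR = (77 °C − 21.5 °C)/1.727 = 32.14 W
From the inner boundary to the polyurethane foam/aerogel blanket interface, ΣR_partial = 0.9478 K/W.
T_interface = T_in − Q·ΣR_partial = 77 °C − (32.14)(0.9478) = 46.5 °C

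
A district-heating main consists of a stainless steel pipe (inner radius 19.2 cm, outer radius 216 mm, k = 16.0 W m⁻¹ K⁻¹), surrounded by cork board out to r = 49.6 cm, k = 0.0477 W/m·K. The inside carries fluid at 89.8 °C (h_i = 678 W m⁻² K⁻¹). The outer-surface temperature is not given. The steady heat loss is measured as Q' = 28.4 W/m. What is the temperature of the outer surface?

Sum the resistances:
  R'_conv,in = 1/(2πr h) = 1/(2π·0.192·678) = 0.001223 m·K/W
  R'_stainless steel = ln(0.216/0.192)/(2πk) = 0.1178/(2π·16.0) = 0.001172 m·K/W
  R'_cork board = ln(0.496/0.216)/(2πk) = 0.8313/(2π·0.0477) = 2.774 m·K/W
ΣR = 2.776 m·K/W
ΔT = Q'·ΣR = 28.4 × 2.776 = 78.84 K
Heat flows outward, so T_out = T_in − ΔT = 89.8 − 78.84 = 11.0 °C

T_out = 11.0 °C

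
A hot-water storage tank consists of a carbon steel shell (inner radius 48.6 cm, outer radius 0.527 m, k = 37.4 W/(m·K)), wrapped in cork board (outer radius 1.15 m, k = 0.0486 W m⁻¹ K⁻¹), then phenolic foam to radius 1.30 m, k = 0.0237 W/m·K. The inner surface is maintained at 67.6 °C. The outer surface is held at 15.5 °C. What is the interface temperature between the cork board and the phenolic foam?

T = 24.2 °C

Series thermal resistances, inner to outer:
  R_carbon steel = (1/0.486 − 1/0.527)/(4πk) = 0.1601/(4π·37.4) = 3.406×10^-4 K/W
  R_cork board = (1/0.527 − 1/1.15)/(4πk) = 1.028/(4π·0.0486) = 1.683 K/W
  R_phenolic foam = (1/1.15 − 1/1.30)/(4πk) = 0.1003/(4π·0.0237) = 0.3369 K/W
ΣR = 3.406×10^-4 + 1.683 + 0.3369 = 2.020 K/W
Q = ΔT/ΣR = (67.6 °C − 15.5 °C)/2.020 = 25.79 W
From the inner boundary to the cork board/phenolic foam interface, ΣR_partial = 1.683 K/W.
T_interface = T_in − Q·ΣR_partial = 67.6 °C − (25.79)(1.683) = 24.2 °C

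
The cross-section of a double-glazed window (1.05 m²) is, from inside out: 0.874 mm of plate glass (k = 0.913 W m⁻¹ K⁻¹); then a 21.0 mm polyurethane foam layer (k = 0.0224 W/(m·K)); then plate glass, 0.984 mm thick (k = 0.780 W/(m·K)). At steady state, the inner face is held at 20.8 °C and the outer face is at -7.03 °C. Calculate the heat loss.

Treat each layer as a resistance in series:
  R_plate glass = L/(kA) = 8.74×10^-4/(0.913·1.05) = 9.117×10^-4 K/W
  R_polyurethane foam = L/(kA) = 0.0210/(0.0224·1.05) = 0.8929 K/W
  R_plate glass = L/(kA) = 9.84×10^-4/(0.780·1.05) = 0.001201 K/W
ΣR = 9.117×10^-4 + 0.8929 + 0.001201 = 0.8950 K/W
Q = ΔT/ΣR = (20.8 °C − -7.03 °C)/0.8950 = 31.1 W

Q = 31.1 W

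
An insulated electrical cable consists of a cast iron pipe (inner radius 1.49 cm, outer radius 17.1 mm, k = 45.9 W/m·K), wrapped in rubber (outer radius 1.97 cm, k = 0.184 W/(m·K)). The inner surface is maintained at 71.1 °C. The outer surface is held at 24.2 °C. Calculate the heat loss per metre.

Q' = 382 W/m

Series thermal resistances, inner to outer:
  R'_cast iron = ln(0.0171/0.0149)/(2πk) = 0.1377/(2π·45.9) = 4.775×10^-4 m·K/W
  R'_rubber = ln(0.0197/0.0171)/(2πk) = 0.1415/(2π·0.184) = 0.1224 m·K/W
ΣR = 4.775×10^-4 + 0.1224 = 0.1229 m·K/W
Q' = ΔT/ΣR = (71.1 °C − 24.2 °C)/0.1229 = 382 W/m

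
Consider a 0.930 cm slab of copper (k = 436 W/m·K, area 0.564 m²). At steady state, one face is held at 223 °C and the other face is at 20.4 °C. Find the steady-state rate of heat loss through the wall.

Q = 5360 kW

Q = kA·ΔT/L = 436 × 0.564 × |223 °C − 20.4 °C| / 0.00930 = 5.36×10^6 W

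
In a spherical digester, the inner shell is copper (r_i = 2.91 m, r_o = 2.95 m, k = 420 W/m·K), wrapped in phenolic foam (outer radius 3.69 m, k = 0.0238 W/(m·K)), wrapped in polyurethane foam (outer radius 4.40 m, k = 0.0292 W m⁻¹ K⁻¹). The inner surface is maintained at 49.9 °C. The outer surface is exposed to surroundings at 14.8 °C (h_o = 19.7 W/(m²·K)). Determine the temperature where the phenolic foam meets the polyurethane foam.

Resistance network (inner→outer):
  R_copper = (1/2.91 − 1/2.95)/(4πk) = 0.004660/(4π·420) = 8.828×10^-7 K/W
  R_phenolic foam = (1/2.95 − 1/3.69)/(4πk) = 0.06798/(4π·0.0238) = 0.2273 K/W
  R_polyurethane foam = (1/3.69 − 1/4.40)/(4πk) = 0.04373/(4π·0.0292) = 0.1192 K/W
  R_conv,out = 1/(4πr²h) = 1/(4π·4.40²·19.7) = 2.087×10^-4 K/W
ΣR = 8.828×10^-7 + 0.2273 + 0.1192 + 2.087×10^-4 = 0.3467 K/W
Q = ΔT/ΣR = (49.9 °C − 14.8 °C)/0.3467 = 101.2 W
From the inner boundary to the phenolic foam/polyurethane foam interface, ΣR_partial = 0.2273 K/W.
T_interface = T_in − Q·ΣR_partial = 49.9 °C − (101.2)(0.2273) = 26.9 °C

T = 26.9 °C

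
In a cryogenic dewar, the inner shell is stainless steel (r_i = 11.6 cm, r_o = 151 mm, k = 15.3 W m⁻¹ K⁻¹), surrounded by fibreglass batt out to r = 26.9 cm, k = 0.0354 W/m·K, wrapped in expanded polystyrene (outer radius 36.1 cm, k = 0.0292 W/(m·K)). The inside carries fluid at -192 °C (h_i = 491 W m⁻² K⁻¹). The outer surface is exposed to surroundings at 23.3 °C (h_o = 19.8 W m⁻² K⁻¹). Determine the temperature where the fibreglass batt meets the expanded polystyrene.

Resistance network (inner→outer):
  R_conv,in = 1/(4πr²h) = 1/(4π·0.116²·491) = 0.01204 K/W
  R_stainless steel = (1/0.116 − 1/0.151)/(4πk) = 1.998/(4π·15.3) = 0.01039 K/W
  R_fibreglass batt = (1/0.151 − 1/0.269)/(4πk) = 2.905/(4π·0.0354) = 6.530 K/W
  R_expanded polystyrene = (1/0.269 − 1/0.361)/(4πk) = 0.9474/(4π·0.0292) = 2.582 K/W
  R_conv,out = 1/(4πr²h) = 1/(4π·0.361²·19.8) = 0.03084 K/W
ΣR = 0.01204 + 0.01039 + 6.530 + 2.582 + 0.03084 = 9.165 K/W
Q = ΔT/ΣR = (-192 °C − 23.3 °C)/9.165 = -23.49 W
From the inner boundary to the fibreglass batt/expanded polystyrene interface, ΣR_partial = 6.552 K/W.
T_interface = T_in − Q·ΣR_partial = -192 °C − (-23.49)(6.552) = -38.1 °C

T = -38.1 °C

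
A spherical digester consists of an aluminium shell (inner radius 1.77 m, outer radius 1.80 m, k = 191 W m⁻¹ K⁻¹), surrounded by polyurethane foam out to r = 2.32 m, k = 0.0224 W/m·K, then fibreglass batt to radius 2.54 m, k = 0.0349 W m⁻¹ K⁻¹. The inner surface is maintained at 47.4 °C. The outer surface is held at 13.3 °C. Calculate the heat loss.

Q = 64.6 W

Treat each layer as a resistance in series:
  R_aluminium = (1/1.77 − 1/1.80)/(4πk) = 0.009416/(4π·191) = 3.923×10^-6 K/W
  R_polyurethane foam = (1/1.80 − 1/2.32)/(4πk) = 0.1245/(4π·0.0224) = 0.4424 K/W
  R_fibreglass batt = (1/2.32 − 1/2.54)/(4πk) = 0.03733/(4π·0.0349) = 0.08513 K/W
ΣR = 3.923×10^-6 + 0.4424 + 0.08513 = 0.5275 K/W
Q = ΔT/ΣR = (47.4 °C − 13.3 °C)/0.5275 = 64.6 W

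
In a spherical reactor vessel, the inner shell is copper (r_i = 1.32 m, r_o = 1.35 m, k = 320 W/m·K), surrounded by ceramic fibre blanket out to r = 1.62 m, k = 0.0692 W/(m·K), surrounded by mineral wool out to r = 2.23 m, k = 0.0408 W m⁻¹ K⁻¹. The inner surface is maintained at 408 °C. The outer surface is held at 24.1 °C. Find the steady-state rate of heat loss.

Q = 815 W

Series thermal resistances, inner to outer:
  R_copper = (1/1.32 − 1/1.35)/(4πk) = 0.01684/(4π·320) = 4.187×10^-6 K/W
  R_ceramic fibre blanket = (1/1.35 − 1/1.62)/(4πk) = 0.1235/(4π·0.0692) = 0.1420 K/W
  R_mineral wool = (1/1.62 − 1/2.23)/(4πk) = 0.1689/(4π·0.0408) = 0.3293 K/W
ΣR = 4.187×10^-6 + 0.1420 + 0.3293 = 0.4713 K/W
Q = ΔT/ΣR = (408 °C − 24.1 °C)/0.4713 = 815 W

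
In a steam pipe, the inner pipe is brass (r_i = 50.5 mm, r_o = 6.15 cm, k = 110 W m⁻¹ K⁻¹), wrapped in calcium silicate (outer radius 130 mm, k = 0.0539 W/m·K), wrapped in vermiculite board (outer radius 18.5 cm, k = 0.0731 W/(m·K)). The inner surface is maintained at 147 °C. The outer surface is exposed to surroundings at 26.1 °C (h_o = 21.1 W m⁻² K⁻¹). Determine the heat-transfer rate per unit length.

Q' = 40.0 W/m

Series thermal resistances, inner to outer:
  R'_brass = ln(0.0615/0.0505)/(2πk) = 0.1971/(2π·110) = 2.851×10^-4 m·K/W
  R'_calcium silicate = ln(0.130/0.0615)/(2πk) = 0.7485/(2π·0.0539) = 2.210 m·K/W
  R'_vermiculite board = ln(0.185/0.130)/(2πk) = 0.3528/(2π·0.0731) = 0.7682 m·K/W
  R'_conv,out = 1/(2πr h) = 1/(2π·0.185·21.1) = 0.04077 m·K/W
ΣR = 2.851×10^-4 + 2.210 + 0.7682 + 0.04077 = 3.019 m·K/W
Q' = ΔT/ΣR = (147 °C − 26.1 °C)/3.019 = 40.0 W/m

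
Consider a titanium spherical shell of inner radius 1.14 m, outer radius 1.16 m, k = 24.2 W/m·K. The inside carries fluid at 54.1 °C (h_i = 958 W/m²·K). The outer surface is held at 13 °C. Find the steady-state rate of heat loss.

Treat each layer as a resistance in series:
  R_conv,in = 1/(4πr²h) = 1/(4π·1.14²·958) = 6.392×10^-5 K/W
  R_titanium = (1/1.14 − 1/1.16)/(4πk) = 0.01512/(4π·24.2) = 4.973×10^-5 K/W
ΣR = 6.392×10^-5 + 4.973×10^-5 = 1.136×10^-4 K/W
Q = ΔT/ΣR = (54.1 °C − 13 °C)/1.136×10^-4 = 3.62×10^5 W

Q = 3.62×10^5 W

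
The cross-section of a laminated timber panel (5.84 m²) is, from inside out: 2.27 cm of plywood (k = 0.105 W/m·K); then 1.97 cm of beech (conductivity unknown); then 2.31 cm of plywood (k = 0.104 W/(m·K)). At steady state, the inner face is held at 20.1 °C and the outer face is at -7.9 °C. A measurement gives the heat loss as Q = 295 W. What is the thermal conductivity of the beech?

ΣR = ΔT/Q = |20.1 − -7.9|/295 = 0.09492 K/W
Known resistances:
  R_plywood = L/(kA) = 0.0227/(0.105·5.84) = 0.03702 K/W
  R_plywood = L/(kA) = 0.0231/(0.104·5.84) = 0.03803 K/W
R_beech = ΣR − ΣR_known = 0.09492 − 0.07505 = 0.01987 K/W
L/(kA) = 0.01987 ⇒ k = 0.0197/(0.01987·5.84) = 0.170 W/m·K

k = 0.170 W/m·K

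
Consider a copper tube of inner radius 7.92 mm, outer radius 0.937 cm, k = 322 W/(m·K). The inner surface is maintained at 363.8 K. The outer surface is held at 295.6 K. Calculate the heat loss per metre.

Q' = 2πk·ΔT/ln(r₂/r₁) = 2π × 322 × 68.2 / ln(0.00937/0.00792) = 8.21×10^5 W/m

Q' = 821 kW/m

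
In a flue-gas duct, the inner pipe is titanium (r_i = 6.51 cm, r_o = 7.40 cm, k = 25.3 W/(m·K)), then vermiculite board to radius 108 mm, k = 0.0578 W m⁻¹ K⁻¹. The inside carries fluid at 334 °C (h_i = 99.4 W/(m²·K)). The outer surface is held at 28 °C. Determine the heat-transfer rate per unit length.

Q' = 287 W/m

Treat each layer as a resistance in series:
  R'_conv,in = 1/(2πr h) = 1/(2π·0.0651·99.4) = 0.02460 m·K/W
  R'_titanium = ln(0.0740/0.0651)/(2πk) = 0.1281/(2π·25.3) = 8.061×10^-4 m·K/W
  R'_vermiculite board = ln(0.108/0.0740)/(2πk) = 0.3781/(2π·0.0578) = 1.041 m·K/W
ΣR = 0.02460 + 8.061×10^-4 + 1.041 = 1.066 m·K/W
Q' = ΔT/ΣR = (334 °C − 28 °C)/1.066 = 287 W/m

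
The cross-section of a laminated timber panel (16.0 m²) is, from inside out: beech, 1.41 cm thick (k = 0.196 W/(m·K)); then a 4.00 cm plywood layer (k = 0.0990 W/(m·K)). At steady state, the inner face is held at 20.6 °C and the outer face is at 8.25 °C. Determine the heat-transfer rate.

Resistance network (inner→outer):
  R_beech = L/(kA) = 0.0141/(0.196·16.0) = 0.004496 K/W
  R_plywood = L/(kA) = 0.0400/(0.0990·16.0) = 0.02525 K/W
ΣR = 0.004496 + 0.02525 = 0.02975 K/W
Q = ΔT/ΣR = (20.6 °C − 8.25 °C)/0.02975 = 415 W

Q = 415 W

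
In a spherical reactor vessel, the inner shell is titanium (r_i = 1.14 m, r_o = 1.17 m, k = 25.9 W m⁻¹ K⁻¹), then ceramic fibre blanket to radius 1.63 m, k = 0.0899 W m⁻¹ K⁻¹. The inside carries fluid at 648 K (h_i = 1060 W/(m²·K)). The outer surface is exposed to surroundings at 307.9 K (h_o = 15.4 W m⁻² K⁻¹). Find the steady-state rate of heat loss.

Series thermal resistances, inner to outer:
  R_conv,in = 1/(4πr²h) = 1/(4π·1.14²·1060) = 5.777×10^-5 K/W
  R_titanium = (1/1.14 − 1/1.17)/(4πk) = 0.02249/(4π·25.9) = 6.911×10^-5 K/W
  R_ceramic fibre blanket = (1/1.17 − 1/1.63)/(4πk) = 0.2412/(4π·0.0899) = 0.2135 K/W
  R_conv,out = 1/(4πr²h) = 1/(4π·1.63²·15.4) = 0.001945 K/W
ΣR = 5.777×10^-5 + 6.911×10^-5 + 0.2135 + 0.001945 = 0.2156 K/W
Q = ΔT/ΣR = (648 K − 307.9 K)/0.2156 = 1580 W

Q = 1580 W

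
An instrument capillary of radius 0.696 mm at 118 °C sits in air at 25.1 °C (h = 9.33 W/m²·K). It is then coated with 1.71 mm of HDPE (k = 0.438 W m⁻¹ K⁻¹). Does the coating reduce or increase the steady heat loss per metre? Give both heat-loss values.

increases: 3.79 → 12.3 W/m

Critical radius for a cylinder: r_cr = k/h = 0.0469 m = 4.69 cm.
Outer radius after coating: r₂ = 6.96×10^-4 + 0.00171 = 0.002406 m.
Since r₁ < r_cr and r₂ ≤ r_cr, the coating moves toward the maximum at r_cr — heat loss rises.
Bare: R = 1/(2πr₁h) = 24.51 m·K/W; Q = 92.9/24.51 = 3.79 W/m.
Coated: R = R_cond + R_conv = 7.541 m·K/W; Q = 92.9/7.541 = 12.3 W/m.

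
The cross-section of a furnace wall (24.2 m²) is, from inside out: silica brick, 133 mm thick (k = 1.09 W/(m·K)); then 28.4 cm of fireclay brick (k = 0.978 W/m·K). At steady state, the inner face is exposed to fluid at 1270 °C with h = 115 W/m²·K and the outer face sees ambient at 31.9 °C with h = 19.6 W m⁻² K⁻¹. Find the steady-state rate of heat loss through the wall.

Series thermal resistances, inner to outer:
  R_conv,in = 1/(hA) = 1/(115·24.2) = 3.593×10^-4 K/W
  R_silica brick = L/(kA) = 0.133/(1.09·24.2) = 0.005042 K/W
  R_fireclay brick = L/(kA) = 0.284/(0.978·24.2) = 0.01200 K/W
  R_conv,out = 1/(hA) = 1/(19.6·24.2) = 0.002108 K/W
ΣR = 3.593×10^-4 + 0.005042 + 0.01200 + 0.002108 = 0.01951 K/W
Q = ΔT/ΣR = (1270 °C − 31.9 °C)/0.01951 = 63500 W

Q = 63500 W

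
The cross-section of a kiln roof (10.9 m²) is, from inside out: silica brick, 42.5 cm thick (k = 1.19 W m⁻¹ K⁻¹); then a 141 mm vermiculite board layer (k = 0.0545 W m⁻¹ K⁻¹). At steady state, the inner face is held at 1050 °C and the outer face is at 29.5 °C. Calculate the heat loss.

Resistance network (inner→outer):
  R_silica brick = L/(kA) = 0.425/(1.19·10.9) = 0.03277 K/W
  R_vermiculite board = L/(kA) = 0.141/(0.0545·10.9) = 0.2374 K/W
ΣR = 0.03277 + 0.2374 = 0.2702 K/W
Q = ΔT/ΣR = (1050 °C − 29.5 °C)/0.2702 = 3780 W

Q = 3.78 kW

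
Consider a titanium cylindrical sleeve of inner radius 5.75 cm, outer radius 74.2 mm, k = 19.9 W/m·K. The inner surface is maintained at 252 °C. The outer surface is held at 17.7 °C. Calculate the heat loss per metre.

Q' = 115 kW/m

Q' = 2πk·ΔT/ln(r₂/r₁) = 2π × 19.9 × 234.3 / ln(0.0742/0.0575) = 1.15×10^5 W/m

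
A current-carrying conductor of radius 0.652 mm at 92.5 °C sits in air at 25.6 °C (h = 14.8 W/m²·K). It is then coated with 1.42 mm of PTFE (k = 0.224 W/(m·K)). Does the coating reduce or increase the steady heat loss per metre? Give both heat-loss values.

increases: 4.06 → 11.1 W/m

Critical radius for a cylinder: r_cr = k/h = 0.0151 m = 1.51 cm.
Outer radius after coating: r₂ = 6.52×10^-4 + 0.00142 = 0.002072 m.
Since r₁ < r_cr and r₂ ≤ r_cr, the coating moves toward the maximum at r_cr — heat loss rises.
Bare: R = 1/(2πr₁h) = 16.49 m·K/W; Q = 66.9/16.49 = 4.06 W/m.
Coated: R = R_cond + R_conv = 6.012 m·K/W; Q = 66.9/6.012 = 11.1 W/m.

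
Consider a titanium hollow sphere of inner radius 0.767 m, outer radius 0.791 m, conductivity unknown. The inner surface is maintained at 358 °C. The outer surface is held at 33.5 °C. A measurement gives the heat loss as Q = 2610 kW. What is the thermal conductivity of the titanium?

k = 25.3 W/m·K

ΣR = ΔT/Q = |358 − 33.5|/2.61×10^6 = 1.243×10^-4 K/W
(1/r₁−1/r₂)/(4πk) = 1.243×10^-4 ⇒ k = 0.03956/(4π·1.243×10^-4) = 25.3 W/m·K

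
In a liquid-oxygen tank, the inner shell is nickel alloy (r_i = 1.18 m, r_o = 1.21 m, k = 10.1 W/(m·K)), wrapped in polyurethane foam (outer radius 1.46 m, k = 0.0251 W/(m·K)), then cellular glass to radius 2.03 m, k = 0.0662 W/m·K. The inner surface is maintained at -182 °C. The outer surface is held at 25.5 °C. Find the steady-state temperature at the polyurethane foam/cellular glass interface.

T = -45.0 °C

Treat each layer as a resistance in series:
  R_nickel alloy = (1/1.18 − 1/1.21)/(4πk) = 0.02101/(4π·10.1) = 1.655×10^-4 K/W
  R_polyurethane foam = (1/1.21 − 1/1.46)/(4πk) = 0.1415/(4π·0.0251) = 0.4487 K/W
  R_cellular glass = (1/1.46 − 1/2.03)/(4πk) = 0.1923/(4π·0.0662) = 0.2312 K/W
ΣR = 1.655×10^-4 + 0.4487 + 0.2312 = 0.6801 K/W
Q = ΔT/ΣR = (-182 °C − 25.5 °C)/0.6801 = -305.1 W
From the inner boundary to the polyurethane foam/cellular glass interface, ΣR_partial = 0.4489 K/W.
T_interface = T_in − Q·ΣR_partial = -182 °C − (-305.1)(0.4489) = -45.0 °C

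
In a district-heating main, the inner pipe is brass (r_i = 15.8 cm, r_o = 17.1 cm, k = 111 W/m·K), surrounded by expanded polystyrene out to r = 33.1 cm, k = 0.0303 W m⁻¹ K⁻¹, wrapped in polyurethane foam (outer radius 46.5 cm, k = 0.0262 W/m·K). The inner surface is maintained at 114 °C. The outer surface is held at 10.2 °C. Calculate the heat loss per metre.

Series thermal resistances, inner to outer:
  R'_brass = ln(0.171/0.158)/(2πk) = 0.07907/(2π·111) = 1.134×10^-4 m·K/W
  R'_expanded polystyrene = ln(0.331/0.171)/(2πk) = 0.6605/(2π·0.0303) = 3.469 m·K/W
  R'_polyurethane foam = ln(0.465/0.331)/(2πk) = 0.3399/(2π·0.0262) = 2.065 m·K/W
ΣR = 1.134×10^-4 + 3.469 + 2.065 = 5.534 m·K/W
Q' = ΔT/ΣR = (114 °C − 10.2 °C)/5.534 = 18.8 W/m

Q' = 18.8 W/m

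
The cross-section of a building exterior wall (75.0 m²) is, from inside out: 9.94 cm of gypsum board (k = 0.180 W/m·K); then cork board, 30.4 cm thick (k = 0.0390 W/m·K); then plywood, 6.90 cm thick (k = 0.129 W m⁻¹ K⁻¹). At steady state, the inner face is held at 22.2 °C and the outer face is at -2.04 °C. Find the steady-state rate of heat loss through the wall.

Treat each layer as a resistance in series:
  R_gypsum board = L/(kA) = 0.0994/(0.180·75.0) = 0.007363 K/W
  R_cork board = L/(kA) = 0.304/(0.0390·75.0) = 0.1039 K/W
  R_plywood = L/(kA) = 0.0690/(0.129·75.0) = 0.007132 K/W
ΣR = 0.007363 + 0.1039 + 0.007132 = 0.1184 K/W
Q = ΔT/ΣR = (22.2 °C − -2.04 °C)/0.1184 = 205 W

Q = 205 W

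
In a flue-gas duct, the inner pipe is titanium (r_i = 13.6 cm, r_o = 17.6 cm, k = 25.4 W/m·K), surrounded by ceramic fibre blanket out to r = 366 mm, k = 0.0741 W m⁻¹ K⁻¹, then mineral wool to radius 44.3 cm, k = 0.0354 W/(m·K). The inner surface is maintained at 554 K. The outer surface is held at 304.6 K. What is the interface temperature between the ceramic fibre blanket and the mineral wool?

Resistance network (inner→outer):
  R'_titanium = ln(0.176/0.136)/(2πk) = 0.2578/(2π·25.4) = 0.001616 m·K/W
  R'_ceramic fibre blanket = ln(0.366/0.176)/(2πk) = 0.7321/(2π·0.0741) = 1.573 m·K/W
  R'_mineral wool = ln(0.443/0.366)/(2πk) = 0.1909/(2π·0.0354) = 0.8584 m·K/W
ΣR = 0.001616 + 1.573 + 0.8584 = 2.433 m·K/W
Q' = ΔT/ΣR = (554 K − 304.6 K)/2.433 = 102.5 W/m
From the inner boundary to the ceramic fibre blanket/mineral wool interface, ΣR_partial = 1.575 m·K/W.
T_interface = T_in − Q'·ΣR_partial = 554 K − (102.5)(1.575) = 393 K

T = 393 K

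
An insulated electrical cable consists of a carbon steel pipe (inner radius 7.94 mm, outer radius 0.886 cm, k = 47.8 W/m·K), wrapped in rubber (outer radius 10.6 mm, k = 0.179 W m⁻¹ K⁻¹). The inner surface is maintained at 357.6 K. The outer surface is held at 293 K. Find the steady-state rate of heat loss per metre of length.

Treat each layer as a resistance in series:
  R'_carbon steel = ln(0.00886/0.00794)/(2πk) = 0.1096/(2π·47.8) = 3.650×10^-4 m·K/W
  R'_rubber = ln(0.0106/0.00886)/(2πk) = 0.1793/(2π·0.179) = 0.1594 m·K/W
ΣR = 3.650×10^-4 + 0.1594 = 0.1598 m·K/W
Q' = ΔT/ΣR = (357.6 K − 293 K)/0.1598 = 404 W/m

Q' = 404 W/m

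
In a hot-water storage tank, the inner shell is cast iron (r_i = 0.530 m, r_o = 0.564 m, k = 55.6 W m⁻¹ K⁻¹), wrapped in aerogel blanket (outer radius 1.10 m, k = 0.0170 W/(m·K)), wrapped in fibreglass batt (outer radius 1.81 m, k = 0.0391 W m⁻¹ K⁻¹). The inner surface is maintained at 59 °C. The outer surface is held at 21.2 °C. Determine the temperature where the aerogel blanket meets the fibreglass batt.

Series thermal resistances, inner to outer:
  R_cast iron = (1/0.530 − 1/0.564)/(4πk) = 0.1137/(4π·55.6) = 1.628×10^-4 K/W
  R_aerogel blanket = (1/0.564 − 1/1.10)/(4πk) = 0.8640/(4π·0.0170) = 4.044 K/W
  R_fibreglass batt = (1/1.10 − 1/1.81)/(4πk) = 0.3566/(4π·0.0391) = 0.7258 K/W
ΣR = 1.628×10^-4 + 4.044 + 0.7258 = 4.770 K/W
Q = ΔT/ΣR = (59 °C − 21.2 °C)/4.770 = 7.925 W
From the inner boundary to the aerogel blanket/fibreglass batt interface, ΣR_partial = 4.044 K/W.
T_interface = T_in − Q·ΣR_partial = 59 °C − (7.925)(4.044) = 27.0 °C

T = 27.0 °C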